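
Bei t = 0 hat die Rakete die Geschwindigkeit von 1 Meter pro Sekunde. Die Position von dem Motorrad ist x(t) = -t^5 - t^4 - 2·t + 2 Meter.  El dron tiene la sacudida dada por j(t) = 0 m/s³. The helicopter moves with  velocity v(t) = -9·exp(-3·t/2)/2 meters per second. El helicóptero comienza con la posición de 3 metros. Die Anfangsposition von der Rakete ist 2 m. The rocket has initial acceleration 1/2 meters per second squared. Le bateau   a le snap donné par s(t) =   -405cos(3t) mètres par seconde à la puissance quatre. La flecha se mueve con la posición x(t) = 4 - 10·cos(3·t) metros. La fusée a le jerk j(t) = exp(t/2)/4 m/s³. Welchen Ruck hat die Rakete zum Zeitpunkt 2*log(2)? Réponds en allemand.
Aus der Gleichung für den Ruck j(t) = exp(t/2)/4, setzen wir t = 2*log(2) ein und erhalten j = 1/2.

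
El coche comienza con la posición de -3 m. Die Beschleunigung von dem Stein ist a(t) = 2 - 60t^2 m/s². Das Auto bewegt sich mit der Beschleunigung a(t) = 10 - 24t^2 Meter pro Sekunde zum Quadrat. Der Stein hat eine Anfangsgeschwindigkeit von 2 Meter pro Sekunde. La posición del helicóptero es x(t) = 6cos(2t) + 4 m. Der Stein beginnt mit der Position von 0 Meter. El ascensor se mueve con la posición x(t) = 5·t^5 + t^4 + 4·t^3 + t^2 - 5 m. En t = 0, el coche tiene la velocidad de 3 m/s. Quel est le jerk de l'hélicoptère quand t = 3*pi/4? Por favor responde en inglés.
Starting from position x(t) = 6·cos(2·t) + 4, we take 3 derivatives. The derivative of position gives velocity: v(t) = -12·sin(2·t). Taking d/dt of v(t), we find a(t) = -24·cos(2·t). Taking d/dt of a(t), we find j(t) = 48·sin(2·t). From the given jerk equation j(t) = 48·sin(2·t), we substitute t = 3*pi/4 to get j = -48.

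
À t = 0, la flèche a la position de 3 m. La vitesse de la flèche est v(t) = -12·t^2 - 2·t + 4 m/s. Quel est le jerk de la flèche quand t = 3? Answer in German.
Um dies zu lösen, müssen wir 2 Ableitungen unserer Gleichung für die Geschwindigkeit v(t) = -12·t^2 - 2·t + 4 nehmen. Durch Ableiten von der Geschwindigkeit erhalten wir die Beschleunigung: a(t) = -24·t - 2. Mit d/dt von a(t) finden wir j(t) = -24. Wir haben den Ruck j(t) = -24. Durch Einsetzen von t = 3: j(3) = -24.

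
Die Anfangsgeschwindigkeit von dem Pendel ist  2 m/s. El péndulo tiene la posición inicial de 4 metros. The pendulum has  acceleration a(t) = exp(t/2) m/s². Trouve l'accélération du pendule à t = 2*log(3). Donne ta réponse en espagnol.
De la ecuación de la aceleración a(t) = exp(t/2), sustituimos t = 2*log(3) para obtener a = 3.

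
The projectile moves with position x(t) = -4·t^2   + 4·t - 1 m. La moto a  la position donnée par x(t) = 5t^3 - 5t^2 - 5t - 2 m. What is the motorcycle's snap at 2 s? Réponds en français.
Pour résoudre ceci, nous devons prendre 4 dérivées de notre équation de la position x(t) = 5·t^3 - 5·t^2 - 5·t - 2. En dérivant la position, nous obtenons la vitesse: v(t) = 15·t^2 - 10·t - 5. En dérivant la vitesse, nous obtenons l'accélération: a(t) = 30·t - 10. En dérivant l'accélération, nous obtenons le jerk: j(t) = 30. La dérivée du jerk donne le snap: s(t) = 0. De l'équation du snap s(t) = 0, nous substituons t = 2 pour obtenir s = 0.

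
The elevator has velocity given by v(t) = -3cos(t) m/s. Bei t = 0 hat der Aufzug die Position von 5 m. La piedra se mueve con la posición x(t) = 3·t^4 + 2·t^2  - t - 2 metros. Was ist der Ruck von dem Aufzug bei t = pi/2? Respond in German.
Wir müssen unsere Gleichung für die Geschwindigkeit v(t) = -3·cos(t) 2-mal ableiten. Mit d/dt von v(t) finden wir a(t) = 3·sin(t). Die Ableitung von der Beschleunigung ergibt den Ruck: j(t) = 3·cos(t). Mit j(t) = 3·cos(t) und Einsetzen von t = pi/2, finden wir j = 0.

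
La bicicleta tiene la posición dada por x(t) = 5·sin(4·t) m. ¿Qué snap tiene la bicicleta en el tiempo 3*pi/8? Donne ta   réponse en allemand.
Ausgehend von der Position x(t) = 5·sin(4·t), nehmen wir 4 Ableitungen. Mit d/dt von x(t) finden wir v(t) = 20·cos(4·t). Mit d/dt von v(t) finden wir a(t) = -80·sin(4·t). Durch Ableiten von der Beschleunigung erhalten wir den Ruck: j(t) = -320·cos(4·t). Durch Ableiten von dem Ruck erhalten wir den Snap: s(t) = 1280·sin(4·t). Aus der Gleichung für den Snap s(t) = 1280·sin(4·t), setzen wir t = 3*pi/8 ein und erhalten s = -1280.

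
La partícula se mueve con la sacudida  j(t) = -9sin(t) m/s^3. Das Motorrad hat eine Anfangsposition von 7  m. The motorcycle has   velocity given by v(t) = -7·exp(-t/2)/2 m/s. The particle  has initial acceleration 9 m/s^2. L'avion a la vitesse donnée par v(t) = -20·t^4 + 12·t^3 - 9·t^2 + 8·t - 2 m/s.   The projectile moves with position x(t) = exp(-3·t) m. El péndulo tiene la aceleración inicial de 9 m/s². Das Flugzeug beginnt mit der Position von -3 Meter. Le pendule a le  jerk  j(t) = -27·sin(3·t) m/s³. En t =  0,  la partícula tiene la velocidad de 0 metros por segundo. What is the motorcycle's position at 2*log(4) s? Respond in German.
Wir müssen das Integral unserer Gleichung für die Geschwindigkeit v(t) = -7·exp(-t/2)/2 1-mal finden. Das Integral von der Geschwindigkeit, mit x(0) = 7, ergibt die Position: x(t) = 7·exp(-t/2). Wir haben die Position x(t) = 7·exp(-t/2). Durch Einsetzen von t = 2*log(4): x(2*log(4)) = 7/4.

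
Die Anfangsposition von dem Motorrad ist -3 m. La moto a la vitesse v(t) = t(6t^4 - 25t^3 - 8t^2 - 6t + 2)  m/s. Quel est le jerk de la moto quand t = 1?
En partant de la vitesse v(t) = t·(6·t^4 - 25·t^3 - 8·t^2 - 6·t + 2), nous prenons 2 dérivées. En dérivant la vitesse, nous obtenons l'accélération: a(t) = 6·t^4 - 25·t^3 - 8·t^2 + t·(24·t^3 - 75·t^2 - 16·t - 6) - 6·t + 2. En dérivant l'accélération, nous obtenons le jerk: j(t) = 48·t^3 - 150·t^2 + t·(72·t^2 - 150·t - 16) - 32·t - 12. Nous avons le jerk j(t) = 48·t^3 - 150·t^2 + t·(72·t^2 - 150·t - 16) - 32·t - 12. En substituant t = 1: j(1) = -240.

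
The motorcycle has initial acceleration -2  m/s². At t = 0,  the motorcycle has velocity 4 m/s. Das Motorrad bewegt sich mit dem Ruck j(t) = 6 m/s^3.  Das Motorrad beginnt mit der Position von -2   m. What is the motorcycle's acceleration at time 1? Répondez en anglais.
We must find the integral of our jerk equation j(t) = 6 1 time. Integrating jerk and using the initial condition a(0) = -2, we get a(t) = 6·t - 2. Using a(t) = 6·t - 2 and substituting t = 1, we find a = 4.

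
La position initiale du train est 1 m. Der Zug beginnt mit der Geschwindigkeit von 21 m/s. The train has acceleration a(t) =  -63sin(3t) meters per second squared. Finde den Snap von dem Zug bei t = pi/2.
Ausgehend von der Beschleunigung a(t) = -63·sin(3·t), nehmen wir 2 Ableitungen. Durch Ableiten von der Beschleunigung erhalten wir den Ruck: j(t) = -189·cos(3·t). Durch Ableiten von dem Ruck erhalten wir den Snap: s(t) = 567·sin(3·t). Wir haben den Snap s(t) = 567·sin(3·t). Durch Einsetzen von t = pi/2: s(pi/2) = -567.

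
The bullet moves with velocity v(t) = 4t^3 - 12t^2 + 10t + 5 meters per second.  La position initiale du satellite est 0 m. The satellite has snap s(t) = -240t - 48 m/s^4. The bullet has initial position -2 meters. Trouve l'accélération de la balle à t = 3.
Nous devons dériver notre équation de la vitesse v(t) = 4·t^3 - 12·t^2 + 10·t + 5 1 fois. En dérivant la vitesse, nous obtenons l'accélération: a(t) = 12·t^2 - 24·t + 10. En utilisant a(t) = 12·t^2 - 24·t + 10 et en substituant t = 3, nous trouvons a = 46.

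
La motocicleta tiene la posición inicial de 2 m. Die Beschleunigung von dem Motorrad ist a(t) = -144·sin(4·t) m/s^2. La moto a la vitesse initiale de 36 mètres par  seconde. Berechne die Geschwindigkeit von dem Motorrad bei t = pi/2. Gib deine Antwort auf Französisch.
Nous devons intégrer notre équation de l'accélération a(t) = -144·sin(4·t) 1 fois. En intégrant l'accélération et en utilisant la condition initiale v(0) = 36, nous obtenons v(t) = 36·cos(4·t). Nous avons la vitesse v(t) = 36·cos(4·t). En substituant t = pi/2: v(pi/2) = 36.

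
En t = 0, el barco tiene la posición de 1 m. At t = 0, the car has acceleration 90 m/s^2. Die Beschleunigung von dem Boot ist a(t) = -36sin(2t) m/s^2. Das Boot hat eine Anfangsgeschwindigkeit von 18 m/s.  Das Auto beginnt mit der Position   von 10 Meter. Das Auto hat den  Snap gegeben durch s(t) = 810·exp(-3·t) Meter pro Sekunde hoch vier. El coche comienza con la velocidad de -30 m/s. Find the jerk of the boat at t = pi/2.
Starting from acceleration a(t) = -36·sin(2·t), we take 1 derivative. Differentiating acceleration, we get jerk: j(t) = -72·cos(2·t). We have jerk j(t) = -72·cos(2·t). Substituting t = pi/2: j(pi/2) = 72.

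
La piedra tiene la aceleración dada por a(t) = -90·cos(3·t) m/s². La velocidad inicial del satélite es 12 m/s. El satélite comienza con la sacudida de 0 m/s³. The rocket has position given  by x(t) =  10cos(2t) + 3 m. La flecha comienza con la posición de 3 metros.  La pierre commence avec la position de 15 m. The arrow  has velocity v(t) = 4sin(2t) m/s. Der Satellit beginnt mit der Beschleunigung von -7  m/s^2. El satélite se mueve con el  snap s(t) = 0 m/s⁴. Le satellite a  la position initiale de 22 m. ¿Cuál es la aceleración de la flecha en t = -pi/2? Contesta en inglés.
Starting from velocity v(t) = 4·sin(2·t), we take 1 derivative. Taking d/dt of v(t), we find a(t) = 8·cos(2·t). We have acceleration a(t) = 8·cos(2·t). Substituting t = -pi/2: a(-pi/2) = -8.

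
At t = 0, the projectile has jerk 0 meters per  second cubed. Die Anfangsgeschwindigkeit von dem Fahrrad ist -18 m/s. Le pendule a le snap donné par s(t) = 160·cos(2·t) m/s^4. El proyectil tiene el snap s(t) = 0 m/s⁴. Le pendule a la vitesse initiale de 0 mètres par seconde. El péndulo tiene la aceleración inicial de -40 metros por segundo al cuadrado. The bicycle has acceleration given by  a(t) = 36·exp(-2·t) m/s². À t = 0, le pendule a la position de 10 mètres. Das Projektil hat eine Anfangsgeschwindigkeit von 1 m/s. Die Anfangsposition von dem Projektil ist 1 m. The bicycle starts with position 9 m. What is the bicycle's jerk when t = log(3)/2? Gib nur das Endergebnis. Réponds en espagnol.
j(log(3)/2) = -24.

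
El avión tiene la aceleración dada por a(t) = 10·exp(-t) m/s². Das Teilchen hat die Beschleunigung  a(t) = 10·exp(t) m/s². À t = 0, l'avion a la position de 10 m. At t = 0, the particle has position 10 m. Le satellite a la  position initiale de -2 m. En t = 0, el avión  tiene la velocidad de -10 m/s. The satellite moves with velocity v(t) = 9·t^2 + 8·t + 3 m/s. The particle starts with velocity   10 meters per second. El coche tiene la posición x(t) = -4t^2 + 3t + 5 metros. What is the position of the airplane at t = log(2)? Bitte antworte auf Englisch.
To solve this, we need to take 2 antiderivatives of our acceleration equation a(t) = 10·exp(-t). Finding the integral of a(t) and using v(0) = -10: v(t) = -10·exp(-t). The antiderivative of velocity, with x(0) = 10, gives position: x(t) = 10·exp(-t). We have position x(t) = 10·exp(-t). Substituting t = log(2): x(log(2)) = 5.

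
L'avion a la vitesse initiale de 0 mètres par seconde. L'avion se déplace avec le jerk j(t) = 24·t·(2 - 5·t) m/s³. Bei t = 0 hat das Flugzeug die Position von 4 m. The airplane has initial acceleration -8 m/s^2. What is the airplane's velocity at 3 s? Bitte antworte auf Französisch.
En partant du jerk j(t) = 24·t·(2 - 5·t), nous prenons 2 intégrales. L'intégrale du jerk est l'accélération. En utilisant a(0) = -8, nous obtenons a(t) = -40·t^3 + 24·t^2 - 8. La primitive de l'accélération est la vitesse. En utilisant v(0) = 0, nous obtenons v(t) = -10·t^4 + 8·t^3 - 8·t. De l'équation de la vitesse v(t) = -10·t^4 + 8·t^3 - 8·t, nous substituons t = 3 pour obtenir v = -618.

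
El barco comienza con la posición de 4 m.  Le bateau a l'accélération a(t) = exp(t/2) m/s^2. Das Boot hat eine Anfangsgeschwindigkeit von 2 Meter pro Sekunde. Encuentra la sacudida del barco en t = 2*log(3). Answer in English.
We must differentiate our acceleration equation a(t) = exp(t/2) 1 time. Taking d/dt of a(t), we find j(t) = exp(t/2)/2. Using j(t) = exp(t/2)/2 and substituting t = 2*log(3), we find j = 3/2.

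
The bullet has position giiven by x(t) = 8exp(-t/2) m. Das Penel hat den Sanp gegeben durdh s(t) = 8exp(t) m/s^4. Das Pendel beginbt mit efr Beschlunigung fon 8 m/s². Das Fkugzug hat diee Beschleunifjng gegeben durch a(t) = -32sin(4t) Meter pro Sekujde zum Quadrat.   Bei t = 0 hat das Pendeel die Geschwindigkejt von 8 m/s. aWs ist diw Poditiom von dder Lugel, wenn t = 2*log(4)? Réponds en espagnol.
Tenemos la posición x(t) = 8·exp(-t/2). Sustituyendo t = 2*log(4): x(2*log(4)) = 2.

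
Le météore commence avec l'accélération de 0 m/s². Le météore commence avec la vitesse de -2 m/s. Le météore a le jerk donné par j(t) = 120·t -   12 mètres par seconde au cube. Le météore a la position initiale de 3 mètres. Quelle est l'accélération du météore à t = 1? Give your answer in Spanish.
Debemos encontrar la integral de nuestra ecuación de la sacudida j(t) = 120·t - 12 1 vez. La antiderivada de la sacudida, con a(0) = 0, da la aceleración: a(t) = 12·t·(5·t - 1). Usando a(t) = 12·t·(5·t - 1) y sustituyendo t = 1, encontramos a = 48.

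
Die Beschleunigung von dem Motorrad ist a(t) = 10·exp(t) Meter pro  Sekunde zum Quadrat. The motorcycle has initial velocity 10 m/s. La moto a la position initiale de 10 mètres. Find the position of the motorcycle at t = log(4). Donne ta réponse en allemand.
Wir müssen unsere Gleichung für die Beschleunigung a(t) = 10·exp(t) 2-mal integrieren. Die Stammfunktion von der Beschleunigung, mit v(0) = 10, ergibt die Geschwindigkeit: v(t) = 10·exp(t). Die Stammfunktion von der Geschwindigkeit ist die Position. Mit x(0) = 10 erhalten wir x(t) = 10·exp(t). Aus der Gleichung für die Position x(t) = 10·exp(t), setzen wir t = log(4) ein und erhalten x = 40.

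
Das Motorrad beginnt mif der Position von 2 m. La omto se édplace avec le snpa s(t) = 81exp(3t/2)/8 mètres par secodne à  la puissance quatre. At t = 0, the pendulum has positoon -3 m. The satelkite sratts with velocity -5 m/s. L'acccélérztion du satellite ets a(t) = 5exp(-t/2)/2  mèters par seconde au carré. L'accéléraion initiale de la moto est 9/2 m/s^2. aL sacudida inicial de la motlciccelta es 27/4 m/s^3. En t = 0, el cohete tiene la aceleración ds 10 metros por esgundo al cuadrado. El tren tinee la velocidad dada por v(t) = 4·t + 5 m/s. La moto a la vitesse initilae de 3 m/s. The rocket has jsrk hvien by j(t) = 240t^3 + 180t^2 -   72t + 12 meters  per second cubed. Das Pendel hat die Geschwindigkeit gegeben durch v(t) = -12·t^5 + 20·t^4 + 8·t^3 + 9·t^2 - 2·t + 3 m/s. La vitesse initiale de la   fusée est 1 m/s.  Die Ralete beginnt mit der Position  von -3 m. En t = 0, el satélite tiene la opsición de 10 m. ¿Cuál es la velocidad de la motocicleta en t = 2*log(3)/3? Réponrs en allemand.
Um dies zu lösen, müssen wir 3 Stammfunktionen unserer Gleichung für den Snap s(t) = 81·exp(3·t/2)/8 finden. Mit ∫s(t)dt und Anwendung von j(0) = 27/4, finden wir j(t) = 27·exp(3·t/2)/4. Mit ∫j(t)dt und Anwendung von a(0) = 9/2, finden wir a(t) = 9·exp(3·t/2)/2. Das Integral von der Beschleunigung, mit v(0) = 3, ergibt die Geschwindigkeit: v(t) = 3·exp(3·t/2). Wir haben die Geschwindigkeit v(t) = 3·exp(3·t/2). Durch Einsetzen von t = 2*log(3)/3: v(2*log(3)/3) = 9.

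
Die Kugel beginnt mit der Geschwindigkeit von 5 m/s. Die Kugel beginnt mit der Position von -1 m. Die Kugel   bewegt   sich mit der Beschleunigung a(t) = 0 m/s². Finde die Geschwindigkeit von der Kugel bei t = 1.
Um dies zu lösen, müssen wir 1 Integral unserer Gleichung für die Beschleunigung a(t) = 0 finden. Das Integral von der Beschleunigung ist die Geschwindigkeit. Mit v(0) = 5 erhalten wir v(t) = 5. Wir haben die Geschwindigkeit v(t) = 5. Durch Einsetzen von t = 1: v(1) = 5.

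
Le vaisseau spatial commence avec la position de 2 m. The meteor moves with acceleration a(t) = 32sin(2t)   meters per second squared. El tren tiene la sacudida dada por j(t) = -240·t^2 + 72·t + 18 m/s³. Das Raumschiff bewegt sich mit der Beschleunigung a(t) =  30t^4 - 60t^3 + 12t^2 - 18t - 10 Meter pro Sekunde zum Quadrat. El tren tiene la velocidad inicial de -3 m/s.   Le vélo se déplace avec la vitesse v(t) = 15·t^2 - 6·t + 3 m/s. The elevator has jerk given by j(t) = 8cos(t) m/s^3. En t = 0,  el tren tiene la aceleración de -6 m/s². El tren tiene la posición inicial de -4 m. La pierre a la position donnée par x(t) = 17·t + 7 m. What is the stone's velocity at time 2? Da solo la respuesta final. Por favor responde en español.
La respuesta es 17.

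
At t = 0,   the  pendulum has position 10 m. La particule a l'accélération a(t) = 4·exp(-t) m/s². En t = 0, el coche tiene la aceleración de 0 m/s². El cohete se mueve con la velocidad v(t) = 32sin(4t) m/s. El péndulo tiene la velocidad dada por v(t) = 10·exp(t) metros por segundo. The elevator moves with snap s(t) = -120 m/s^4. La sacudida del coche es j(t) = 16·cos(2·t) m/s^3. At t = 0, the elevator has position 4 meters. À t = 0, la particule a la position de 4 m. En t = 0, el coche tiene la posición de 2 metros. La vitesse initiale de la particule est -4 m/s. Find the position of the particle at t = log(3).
We need to integrate our acceleration equation a(t) = 4·exp(-t) 2 times. The integral of acceleration is velocity. Using v(0) = -4, we get v(t) = -4·exp(-t). The integral of velocity, with x(0) = 4, gives position: x(t) = 4·exp(-t). Using x(t) = 4·exp(-t) and substituting t = log(3), we find x = 4/3.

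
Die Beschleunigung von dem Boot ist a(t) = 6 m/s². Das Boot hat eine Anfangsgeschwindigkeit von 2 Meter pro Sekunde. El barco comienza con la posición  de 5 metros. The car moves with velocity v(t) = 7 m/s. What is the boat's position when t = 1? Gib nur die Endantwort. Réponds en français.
La position à t = 1 est x = 10.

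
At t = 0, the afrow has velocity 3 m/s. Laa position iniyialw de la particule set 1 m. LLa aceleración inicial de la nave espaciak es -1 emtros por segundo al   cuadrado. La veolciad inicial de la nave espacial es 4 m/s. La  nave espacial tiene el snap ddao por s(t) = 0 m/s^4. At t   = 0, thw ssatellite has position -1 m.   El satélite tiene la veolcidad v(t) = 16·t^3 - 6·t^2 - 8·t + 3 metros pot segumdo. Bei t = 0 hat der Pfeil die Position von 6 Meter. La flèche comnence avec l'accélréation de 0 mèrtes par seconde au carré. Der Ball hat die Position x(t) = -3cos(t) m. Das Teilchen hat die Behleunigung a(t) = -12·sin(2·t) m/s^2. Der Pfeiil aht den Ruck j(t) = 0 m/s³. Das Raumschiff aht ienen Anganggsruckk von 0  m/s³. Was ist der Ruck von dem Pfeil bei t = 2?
Wir haben den Ruck j(t) = 0. Durch Einsetzen von t = 2: j(2) = 0.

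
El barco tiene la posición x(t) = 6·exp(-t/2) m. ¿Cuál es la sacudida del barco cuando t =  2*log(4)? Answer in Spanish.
Partiendo de la posición x(t) = 6·exp(-t/2), tomamos 3 derivadas. Derivando la posición, obtenemos la velocidad: v(t) = -3·exp(-t/2). Derivando la velocidad, obtenemos la aceleración: a(t) = 3·exp(-t/2)/2. La derivada de la aceleración da la sacudida: j(t) = -3·exp(-t/2)/4. De la ecuación de la sacudida j(t) = -3·exp(-t/2)/4, sustituimos t = 2*log(4) para obtener j = -3/16.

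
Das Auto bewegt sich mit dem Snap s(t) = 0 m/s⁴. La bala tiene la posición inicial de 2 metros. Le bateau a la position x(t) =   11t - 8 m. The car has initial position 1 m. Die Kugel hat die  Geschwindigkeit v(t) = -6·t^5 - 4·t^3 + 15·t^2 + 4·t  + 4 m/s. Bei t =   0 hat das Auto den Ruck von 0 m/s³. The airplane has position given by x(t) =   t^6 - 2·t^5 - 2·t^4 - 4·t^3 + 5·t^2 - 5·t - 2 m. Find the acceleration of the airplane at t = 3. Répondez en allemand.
Um dies zu lösen, müssen wir 2 Ableitungen unserer Gleichung für die Position x(t) = t^6 - 2·t^5 - 2·t^4 - 4·t^3 + 5·t^2 - 5·t - 2 nehmen. Durch Ableiten von der Position erhalten wir die Geschwindigkeit: v(t) = 6·t^5 - 10·t^4 - 8·t^3 - 12·t^2 + 10·t - 5. Die Ableitung von der Geschwindigkeit ergibt die Beschleunigung: a(t) = 30·t^4 - 40·t^3 - 24·t^2 - 24·t + 10. Mit a(t) = 30·t^4 - 40·t^3 - 24·t^2 - 24·t + 10 und Einsetzen von t = 3, finden wir a = 1072.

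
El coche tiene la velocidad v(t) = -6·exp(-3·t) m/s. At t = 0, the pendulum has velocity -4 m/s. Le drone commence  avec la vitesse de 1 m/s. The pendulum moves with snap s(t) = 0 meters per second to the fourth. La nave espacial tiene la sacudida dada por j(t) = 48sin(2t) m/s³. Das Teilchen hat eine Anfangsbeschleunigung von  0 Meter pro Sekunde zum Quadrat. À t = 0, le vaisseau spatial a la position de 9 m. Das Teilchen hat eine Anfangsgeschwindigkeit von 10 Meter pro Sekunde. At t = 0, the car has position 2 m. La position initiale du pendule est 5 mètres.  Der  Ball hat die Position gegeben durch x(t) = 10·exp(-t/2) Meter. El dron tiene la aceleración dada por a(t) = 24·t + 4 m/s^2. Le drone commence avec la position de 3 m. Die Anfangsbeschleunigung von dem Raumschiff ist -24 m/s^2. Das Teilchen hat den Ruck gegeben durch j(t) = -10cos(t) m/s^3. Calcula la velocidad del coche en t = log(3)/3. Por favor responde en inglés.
We have velocity v(t) = -6·exp(-3·t). Substituting t = log(3)/3: v(log(3)/3) = -2.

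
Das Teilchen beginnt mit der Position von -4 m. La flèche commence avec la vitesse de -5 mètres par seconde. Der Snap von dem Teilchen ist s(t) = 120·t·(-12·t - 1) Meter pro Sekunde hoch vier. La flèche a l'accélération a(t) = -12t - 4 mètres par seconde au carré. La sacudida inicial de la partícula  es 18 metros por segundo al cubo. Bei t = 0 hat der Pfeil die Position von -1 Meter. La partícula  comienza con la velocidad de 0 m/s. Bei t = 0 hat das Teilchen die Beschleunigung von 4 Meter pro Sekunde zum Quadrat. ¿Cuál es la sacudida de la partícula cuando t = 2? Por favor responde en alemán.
Ausgehend von dem Snap s(t) = 120·t·(-12·t - 1), nehmen wir 1 Stammfunktion. Durch Integration von dem Snap und Verwendung der Anfangsbedingung j(0) = 18, erhalten wir j(t) = -480·t^3 - 60·t^2 + 18. Aus der Gleichung für den Ruck j(t) = -480·t^3 - 60·t^2 + 18, setzen wir t = 2 ein und erhalten j = -4062.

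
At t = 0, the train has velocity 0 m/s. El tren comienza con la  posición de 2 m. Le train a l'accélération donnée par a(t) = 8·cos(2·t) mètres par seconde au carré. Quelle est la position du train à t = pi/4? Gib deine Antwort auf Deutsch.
Um dies zu lösen, müssen wir 2 Stammfunktionen unserer Gleichung für die Beschleunigung a(t) = 8·cos(2·t) finden. Die Stammfunktion von der Beschleunigung, mit v(0) = 0, ergibt die Geschwindigkeit: v(t) = 4·sin(2·t). Die Stammfunktion von der Geschwindigkeit ist die Position. Mit x(0) = 2 erhalten wir x(t) = 4 - 2·cos(2·t). Mit x(t) = 4 - 2·cos(2·t) und Einsetzen von t = pi/4, finden wir x = 4.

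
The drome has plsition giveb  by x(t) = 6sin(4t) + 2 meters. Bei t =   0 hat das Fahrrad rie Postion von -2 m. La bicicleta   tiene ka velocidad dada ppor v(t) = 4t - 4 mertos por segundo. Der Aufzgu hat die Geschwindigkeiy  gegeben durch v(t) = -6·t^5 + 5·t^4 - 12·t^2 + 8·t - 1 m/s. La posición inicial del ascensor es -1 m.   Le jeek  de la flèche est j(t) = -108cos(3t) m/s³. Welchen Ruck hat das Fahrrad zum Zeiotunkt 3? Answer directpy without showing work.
Der Ruck bei t = 3 ist j = 0.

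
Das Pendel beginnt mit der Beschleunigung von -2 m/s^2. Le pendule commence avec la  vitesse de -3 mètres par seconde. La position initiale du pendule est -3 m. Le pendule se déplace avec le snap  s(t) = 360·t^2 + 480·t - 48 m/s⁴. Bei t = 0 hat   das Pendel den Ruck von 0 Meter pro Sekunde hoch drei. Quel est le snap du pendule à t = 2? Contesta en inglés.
Using s(t) = 360·t^2 + 480·t - 48 and substituting t = 2, we find s = 2352.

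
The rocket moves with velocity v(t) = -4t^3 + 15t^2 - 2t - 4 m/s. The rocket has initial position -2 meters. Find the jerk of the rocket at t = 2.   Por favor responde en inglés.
Starting from velocity v(t) = -4·t^3 + 15·t^2 - 2·t - 4, we take 2 derivatives. Differentiating velocity, we get acceleration: a(t) = -12·t^2 + 30·t - 2. The derivative of acceleration gives jerk: j(t) = 30 - 24·t. Using j(t) = 30 - 24·t and substituting t = 2, we find j = -18.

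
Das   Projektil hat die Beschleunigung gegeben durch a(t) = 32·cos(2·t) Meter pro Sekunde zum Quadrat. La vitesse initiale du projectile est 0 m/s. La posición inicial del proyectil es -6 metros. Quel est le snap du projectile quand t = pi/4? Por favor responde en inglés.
Starting from acceleration a(t) = 32·cos(2·t), we take 2 derivatives. Taking d/dt of a(t), we find j(t) = -64·sin(2·t). Differentiating jerk, we get snap: s(t) = -128·cos(2·t). We have snap s(t) = -128·cos(2·t). Substituting t = pi/4: s(pi/4) = 0.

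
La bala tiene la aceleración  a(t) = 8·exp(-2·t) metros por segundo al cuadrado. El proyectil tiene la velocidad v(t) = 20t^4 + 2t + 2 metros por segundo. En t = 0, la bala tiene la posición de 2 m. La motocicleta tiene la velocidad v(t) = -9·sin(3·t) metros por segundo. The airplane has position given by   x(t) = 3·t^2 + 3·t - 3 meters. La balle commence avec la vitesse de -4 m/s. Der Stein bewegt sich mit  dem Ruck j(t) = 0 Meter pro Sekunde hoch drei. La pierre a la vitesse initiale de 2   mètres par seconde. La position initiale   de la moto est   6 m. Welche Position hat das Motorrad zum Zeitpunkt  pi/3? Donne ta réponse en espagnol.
Necesitamos integrar nuestra ecuación de la velocidad v(t) = -9·sin(3·t) 1 vez. Integrando la velocidad y usando la condición inicial x(0) = 6, obtenemos x(t) = 3·cos(3·t) + 3. De la ecuación de la posición x(t) = 3·cos(3·t) + 3, sustituimos t = pi/3 para obtener x = 0.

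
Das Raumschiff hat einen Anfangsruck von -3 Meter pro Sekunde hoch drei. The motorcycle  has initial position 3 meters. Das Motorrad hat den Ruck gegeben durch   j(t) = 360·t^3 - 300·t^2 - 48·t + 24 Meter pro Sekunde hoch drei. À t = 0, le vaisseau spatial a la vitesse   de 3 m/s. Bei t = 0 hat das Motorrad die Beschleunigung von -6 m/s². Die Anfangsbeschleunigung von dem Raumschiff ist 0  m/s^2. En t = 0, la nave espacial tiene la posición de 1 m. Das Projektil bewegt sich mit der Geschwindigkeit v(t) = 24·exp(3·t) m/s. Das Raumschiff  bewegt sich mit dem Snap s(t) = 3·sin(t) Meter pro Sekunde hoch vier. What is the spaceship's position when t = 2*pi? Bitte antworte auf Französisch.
Nous devons trouver la primitive de notre équation du snap s(t) = 3·sin(t) 4 fois. En intégrant le snap et en utilisant la condition initiale j(0) = -3, nous obtenons j(t) = -3·cos(t). L'intégrale du jerk est l'accélération. En utilisant a(0) = 0, nous obtenons a(t) = -3·sin(t). En intégrant l'accélération et en utilisant la condition initiale v(0) = 3, nous obtenons v(t) = 3·cos(t). L'intégrale de la vitesse est la position. En utilisant x(0) = 1, nous obtenons x(t) = 3·sin(t) + 1. De l'équation de la position x(t) = 3·sin(t) + 1, nous substituons t = 2*pi pour obtenir x = 1.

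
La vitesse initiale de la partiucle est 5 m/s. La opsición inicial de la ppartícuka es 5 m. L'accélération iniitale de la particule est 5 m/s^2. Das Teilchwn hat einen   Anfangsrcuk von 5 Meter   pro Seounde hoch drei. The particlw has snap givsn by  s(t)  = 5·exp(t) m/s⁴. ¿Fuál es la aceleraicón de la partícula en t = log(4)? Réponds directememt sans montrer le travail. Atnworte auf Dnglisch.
The acceleration at t = log(4) is a = 20.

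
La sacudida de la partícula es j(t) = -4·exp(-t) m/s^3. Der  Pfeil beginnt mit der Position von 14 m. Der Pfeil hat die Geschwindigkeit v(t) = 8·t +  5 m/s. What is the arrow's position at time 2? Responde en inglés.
We must find the antiderivative of our velocity equation v(t) = 8·t + 5 1 time. The integral of velocity is position. Using x(0) = 14, we get x(t) = 4·t^2 + 5·t + 14. Using x(t) = 4·t^2 + 5·t + 14 and substituting t = 2, we find x = 40.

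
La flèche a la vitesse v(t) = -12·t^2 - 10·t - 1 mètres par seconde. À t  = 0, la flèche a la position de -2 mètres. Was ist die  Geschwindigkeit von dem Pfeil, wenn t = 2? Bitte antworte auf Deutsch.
Mit v(t) = -12·t^2 - 10·t - 1 und Einsetzen von t = 2, finden wir v = -69.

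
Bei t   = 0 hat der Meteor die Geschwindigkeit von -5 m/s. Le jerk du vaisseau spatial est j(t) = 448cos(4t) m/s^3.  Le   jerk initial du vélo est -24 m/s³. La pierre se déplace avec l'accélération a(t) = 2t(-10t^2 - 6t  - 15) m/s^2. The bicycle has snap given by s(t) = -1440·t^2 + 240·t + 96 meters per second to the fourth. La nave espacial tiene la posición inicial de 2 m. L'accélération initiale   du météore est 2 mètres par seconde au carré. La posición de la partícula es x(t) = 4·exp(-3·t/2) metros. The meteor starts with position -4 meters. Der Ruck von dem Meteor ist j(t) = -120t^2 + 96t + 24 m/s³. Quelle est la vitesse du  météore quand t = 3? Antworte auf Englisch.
We need to integrate our jerk equation j(t) = -120·t^2 + 96·t + 24 2 times. The antiderivative of jerk, with a(0) = 2, gives acceleration: a(t) = -40·t^3 + 48·t^2 + 24·t + 2. The antiderivative of acceleration, with v(0) = -5, gives velocity: v(t) = -10·t^4 + 16·t^3 + 12·t^2 + 2·t - 5. We have velocity v(t) = -10·t^4 + 16·t^3 + 12·t^2 + 2·t - 5. Substituting t = 3: v(3) = -269.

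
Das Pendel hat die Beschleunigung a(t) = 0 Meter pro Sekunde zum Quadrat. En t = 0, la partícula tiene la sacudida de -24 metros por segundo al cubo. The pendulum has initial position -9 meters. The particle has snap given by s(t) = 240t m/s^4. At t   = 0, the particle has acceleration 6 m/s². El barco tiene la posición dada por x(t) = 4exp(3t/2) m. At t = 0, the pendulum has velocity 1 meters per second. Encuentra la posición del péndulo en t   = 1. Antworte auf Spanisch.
Partiendo de la aceleración a(t) = 0, tomamos 2 integrales. La antiderivada de la aceleración, con v(0) = 1, da la velocidad: v(t) = 1. Integrando la velocidad y usando la condición inicial x(0) = -9, obtenemos x(t) = t - 9. Tenemos la posición x(t) = t - 9. Sustituyendo t = 1: x(1) = -8.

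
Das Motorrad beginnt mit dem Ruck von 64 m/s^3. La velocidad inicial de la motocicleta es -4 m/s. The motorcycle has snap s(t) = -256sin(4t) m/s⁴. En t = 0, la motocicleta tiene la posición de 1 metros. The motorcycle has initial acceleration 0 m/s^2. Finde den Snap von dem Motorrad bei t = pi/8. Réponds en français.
En utilisant s(t) = -256·sin(4·t) et en substituant t = pi/8, nous trouvons s = -256.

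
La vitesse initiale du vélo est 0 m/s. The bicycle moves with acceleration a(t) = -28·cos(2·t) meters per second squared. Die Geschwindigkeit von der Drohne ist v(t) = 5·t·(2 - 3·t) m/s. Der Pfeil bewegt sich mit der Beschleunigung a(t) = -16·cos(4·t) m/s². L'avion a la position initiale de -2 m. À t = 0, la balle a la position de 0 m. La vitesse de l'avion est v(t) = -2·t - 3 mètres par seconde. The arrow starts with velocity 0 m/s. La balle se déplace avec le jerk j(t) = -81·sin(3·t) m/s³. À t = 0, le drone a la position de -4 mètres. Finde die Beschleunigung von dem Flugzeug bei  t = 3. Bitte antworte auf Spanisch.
Partiendo de la velocidad v(t) = -2·t - 3, tomamos 1 derivada. Tomando d/dt de v(t), encontramos a(t) = -2. Tenemos la aceleración a(t) = -2. Sustituyendo t = 3: a(3) = -2.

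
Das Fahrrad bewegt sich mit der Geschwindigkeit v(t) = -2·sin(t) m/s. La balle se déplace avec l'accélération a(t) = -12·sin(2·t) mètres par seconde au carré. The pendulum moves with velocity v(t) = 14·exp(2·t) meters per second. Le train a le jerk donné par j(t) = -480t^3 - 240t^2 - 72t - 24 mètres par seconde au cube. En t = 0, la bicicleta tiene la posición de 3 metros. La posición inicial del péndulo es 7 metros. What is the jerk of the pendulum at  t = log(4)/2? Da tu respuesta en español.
Partiendo de la velocidad v(t) = 14·exp(2·t), tomamos 2 derivadas. Derivando la velocidad, obtenemos la aceleración: a(t) = 28·exp(2·t). La derivada de la aceleración da la sacudida: j(t) = 56·exp(2·t). De la ecuación de la sacudida j(t) = 56·exp(2·t), sustituimos t = log(4)/2 para obtener j = 224.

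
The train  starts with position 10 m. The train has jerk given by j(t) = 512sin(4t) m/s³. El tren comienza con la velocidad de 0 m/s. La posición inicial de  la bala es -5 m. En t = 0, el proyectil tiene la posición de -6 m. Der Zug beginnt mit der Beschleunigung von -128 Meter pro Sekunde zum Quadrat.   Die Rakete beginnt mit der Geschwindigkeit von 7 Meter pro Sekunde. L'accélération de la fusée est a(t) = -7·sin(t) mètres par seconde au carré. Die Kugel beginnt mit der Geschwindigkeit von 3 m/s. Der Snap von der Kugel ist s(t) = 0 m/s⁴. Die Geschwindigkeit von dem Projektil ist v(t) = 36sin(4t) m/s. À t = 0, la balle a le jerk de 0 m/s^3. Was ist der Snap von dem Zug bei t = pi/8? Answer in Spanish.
Partiendo de la sacudida j(t) = 512·sin(4·t), tomamos 1 derivada. Tomando d/dt de j(t), encontramos s(t) = 2048·cos(4·t). Tenemos el snap s(t) = 2048·cos(4·t). Sustituyendo t = pi/8: s(pi/8) = 0.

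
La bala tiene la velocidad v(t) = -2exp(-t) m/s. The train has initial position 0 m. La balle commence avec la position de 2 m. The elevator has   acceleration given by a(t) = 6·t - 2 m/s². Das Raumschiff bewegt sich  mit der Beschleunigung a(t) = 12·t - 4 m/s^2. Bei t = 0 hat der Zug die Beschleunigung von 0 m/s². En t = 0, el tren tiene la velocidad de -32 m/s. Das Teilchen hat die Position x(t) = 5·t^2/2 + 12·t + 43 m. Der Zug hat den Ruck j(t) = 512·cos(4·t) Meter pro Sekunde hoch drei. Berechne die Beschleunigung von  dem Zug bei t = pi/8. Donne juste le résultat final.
Die Beschleunigung bei t = pi/8 ist a = 128.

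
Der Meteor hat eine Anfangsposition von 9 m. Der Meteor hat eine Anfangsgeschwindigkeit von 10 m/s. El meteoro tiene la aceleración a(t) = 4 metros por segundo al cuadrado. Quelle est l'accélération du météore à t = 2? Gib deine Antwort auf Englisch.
We have acceleration a(t) = 4. Substituting t = 2: a(2) = 4.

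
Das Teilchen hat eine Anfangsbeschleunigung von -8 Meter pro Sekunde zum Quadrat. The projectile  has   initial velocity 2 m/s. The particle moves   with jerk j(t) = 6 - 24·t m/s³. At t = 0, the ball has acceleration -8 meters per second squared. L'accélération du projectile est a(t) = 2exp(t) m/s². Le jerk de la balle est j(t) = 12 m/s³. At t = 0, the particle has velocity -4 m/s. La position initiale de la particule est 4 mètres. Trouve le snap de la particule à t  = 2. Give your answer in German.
Um dies zu lösen, müssen wir 1 Ableitung unserer Gleichung für den Ruck j(t) = 6 - 24·t nehmen. Mit d/dt von j(t) finden wir s(t) = -24. Mit s(t) = -24 und Einsetzen von t = 2, finden wir s = -24.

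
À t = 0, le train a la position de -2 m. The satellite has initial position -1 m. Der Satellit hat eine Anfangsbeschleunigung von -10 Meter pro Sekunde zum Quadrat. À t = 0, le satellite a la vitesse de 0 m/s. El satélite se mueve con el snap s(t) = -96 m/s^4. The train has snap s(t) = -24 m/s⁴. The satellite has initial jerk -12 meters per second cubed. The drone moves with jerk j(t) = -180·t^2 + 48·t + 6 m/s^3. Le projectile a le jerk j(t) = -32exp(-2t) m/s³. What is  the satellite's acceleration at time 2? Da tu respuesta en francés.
Nous devons intégrer notre équation du snap s(t) = -96 2 fois. En prenant ∫s(t)dt et en appliquant j(0) = -12, nous trouvons j(t) = -96·t - 12. L'intégrale du jerk est l'accélération. En utilisant a(0) = -10, nous obtenons a(t) = -48·t^2 - 12·t - 10. Nous avons l'accélération a(t) = -48·t^2 - 12·t - 10. En substituant t = 2: a(2) = -226.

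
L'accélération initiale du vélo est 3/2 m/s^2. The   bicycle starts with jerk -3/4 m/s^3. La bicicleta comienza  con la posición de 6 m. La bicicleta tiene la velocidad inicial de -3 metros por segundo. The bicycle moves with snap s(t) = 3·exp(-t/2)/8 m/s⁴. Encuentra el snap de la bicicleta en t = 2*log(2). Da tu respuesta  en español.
Tenemos el snap s(t) = 3·exp(-t/2)/8. Sustituyendo t = 2*log(2): s(2*log(2)) = 3/16.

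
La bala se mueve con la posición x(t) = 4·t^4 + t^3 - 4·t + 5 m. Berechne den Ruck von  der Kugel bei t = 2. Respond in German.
Wir müssen unsere Gleichung für die Position x(t) = 4·t^4 + t^3 - 4·t + 5 3-mal ableiten. Durch Ableiten von der Position erhalten wir die Geschwindigkeit: v(t) = 16·t^3 + 3·t^2 - 4. Durch Ableiten von der Geschwindigkeit erhalten wir die Beschleunigung: a(t) = 48·t^2 + 6·t. Durch Ableiten von der Beschleunigung erhalten wir den Ruck: j(t) = 96·t + 6. Mit j(t) = 96·t + 6 und Einsetzen von t = 2, finden wir j = 198.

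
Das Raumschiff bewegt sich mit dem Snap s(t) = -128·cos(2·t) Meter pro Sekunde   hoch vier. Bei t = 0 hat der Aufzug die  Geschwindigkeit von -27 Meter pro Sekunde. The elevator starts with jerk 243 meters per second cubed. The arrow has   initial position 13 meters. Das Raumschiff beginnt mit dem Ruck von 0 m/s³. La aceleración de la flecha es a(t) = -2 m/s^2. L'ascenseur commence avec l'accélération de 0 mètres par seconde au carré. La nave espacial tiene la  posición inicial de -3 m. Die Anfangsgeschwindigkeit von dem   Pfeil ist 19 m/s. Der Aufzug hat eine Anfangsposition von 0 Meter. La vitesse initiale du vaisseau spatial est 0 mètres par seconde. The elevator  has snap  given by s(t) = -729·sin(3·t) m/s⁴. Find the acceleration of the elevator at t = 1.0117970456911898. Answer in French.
Nous devons intégrer notre équation du snap s(t) = -729·sin(3·t) 2 fois. En intégrant le snap et en utilisant la condition initiale j(0) = 243, nous obtenons j(t) = 243·cos(3·t). La primitive du jerk, avec a(0) = 0, donne l'accélération: a(t) = 81·sin(3·t). Nous avons l'accélération a(t) = 81·sin(3·t). En substituant t = 1.0117970456911898: a(1.0117970456911898) = 8.58616136243140.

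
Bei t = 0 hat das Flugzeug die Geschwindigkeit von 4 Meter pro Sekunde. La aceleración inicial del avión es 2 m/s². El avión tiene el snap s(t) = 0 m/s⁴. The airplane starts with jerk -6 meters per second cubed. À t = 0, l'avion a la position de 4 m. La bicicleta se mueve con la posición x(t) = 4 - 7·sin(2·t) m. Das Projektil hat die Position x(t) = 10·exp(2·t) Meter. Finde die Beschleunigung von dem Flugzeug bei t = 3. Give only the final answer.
Bei t = 3, a = -16.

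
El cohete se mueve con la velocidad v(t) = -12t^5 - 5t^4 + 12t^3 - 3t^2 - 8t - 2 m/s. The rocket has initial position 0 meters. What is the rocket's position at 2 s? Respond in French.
En partant de la vitesse v(t) = -12·t^5 - 5·t^4 + 12·t^3 - 3·t^2 - 8·t - 2, nous prenons 1 intégrale. En prenant ∫v(t)dt et en appliquant x(0) = 0, nous trouvons x(t) = -2·t^6 - t^5 + 3·t^4 - t^3 - 4·t^2 - 2·t. En utilisant x(t) = -2·t^6 - t^5 + 3·t^4 - t^3 - 4·t^2 - 2·t et en substituant t = 2, nous trouvons x = -140.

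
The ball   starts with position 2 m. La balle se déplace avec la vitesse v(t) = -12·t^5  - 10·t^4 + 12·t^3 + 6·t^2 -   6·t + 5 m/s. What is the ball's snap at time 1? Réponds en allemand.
Wir müssen unsere Gleichung für die Geschwindigkeit v(t) = -12·t^5 - 10·t^4 + 12·t^3 + 6·t^2 - 6·t + 5 3-mal ableiten. Durch Ableiten von der Geschwindigkeit erhalten wir die Beschleunigung: a(t) = -60·t^4 - 40·t^3 + 36·t^2 + 12·t - 6. Mit d/dt von a(t) finden wir j(t) = -240·t^3 - 120·t^2 + 72·t + 12. Mit d/dt von j(t) finden wir s(t) = -720·t^2 - 240·t + 72. Mit s(t) = -720·t^2 - 240·t + 72 und Einsetzen von t = 1, finden wir s = -888.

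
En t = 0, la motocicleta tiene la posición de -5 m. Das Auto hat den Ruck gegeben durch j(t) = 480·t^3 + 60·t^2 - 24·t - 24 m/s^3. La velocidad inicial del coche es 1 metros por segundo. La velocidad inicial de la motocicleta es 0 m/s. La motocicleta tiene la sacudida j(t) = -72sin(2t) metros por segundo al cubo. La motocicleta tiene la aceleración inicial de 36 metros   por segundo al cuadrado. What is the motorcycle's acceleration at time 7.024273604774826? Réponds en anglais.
Starting from jerk j(t) = -72·sin(2·t), we take 1 integral. Taking ∫j(t)dt and applying a(0) = 36, we find a(t) = 36·cos(2·t). From the given acceleration equation a(t) = 36·cos(2·t), we substitute t = 7.024273604774826 to get a = 3.18613614976804.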